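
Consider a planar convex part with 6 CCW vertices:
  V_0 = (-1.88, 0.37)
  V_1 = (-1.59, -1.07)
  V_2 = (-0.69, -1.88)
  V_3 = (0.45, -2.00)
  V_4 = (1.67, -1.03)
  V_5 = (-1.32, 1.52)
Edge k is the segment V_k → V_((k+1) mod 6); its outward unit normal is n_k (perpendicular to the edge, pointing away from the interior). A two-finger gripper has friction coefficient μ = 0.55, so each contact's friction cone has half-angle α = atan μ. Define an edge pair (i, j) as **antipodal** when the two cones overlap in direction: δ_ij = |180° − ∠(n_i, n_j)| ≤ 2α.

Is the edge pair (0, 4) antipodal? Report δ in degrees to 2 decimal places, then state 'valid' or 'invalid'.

α = atan 0.55 = 28.81°;  2α = 57.62°
edge 0: e_0 = (+0.29, -1.44);  n_0 = (-0.9803, -0.1974)
edge 4: e_4 = (-2.99, +2.55);  n_4 = (+0.6489, +0.7609)
∠(n_0, n_4) = 141.85°
δ = |180° − 141.85°| = 38.15°
38.15° ≤ 2α = 57.62°  →  valid

δ = 38.15°, valid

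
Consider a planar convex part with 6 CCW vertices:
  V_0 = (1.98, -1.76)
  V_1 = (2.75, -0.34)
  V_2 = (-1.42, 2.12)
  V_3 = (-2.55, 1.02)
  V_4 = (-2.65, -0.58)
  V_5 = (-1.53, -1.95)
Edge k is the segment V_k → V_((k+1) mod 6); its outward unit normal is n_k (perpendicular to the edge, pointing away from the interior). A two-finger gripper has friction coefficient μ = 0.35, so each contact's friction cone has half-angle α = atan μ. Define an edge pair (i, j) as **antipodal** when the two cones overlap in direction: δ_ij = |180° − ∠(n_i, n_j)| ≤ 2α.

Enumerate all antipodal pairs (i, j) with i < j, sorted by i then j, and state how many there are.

α = atan 0.35 = 19.29°;  2α = 38.58°
n_0 = (+0.8791, -0.4767)
n_1 = (+0.5081, +0.8613)
n_2 = (-0.6975, +0.7166)
n_3 = (-0.9981, +0.0624)
n_4 = (-0.7742, -0.6329)
n_5 = (+0.0541, -0.9985)
  (0,1): δ = 92.07°  ·
  (0,2): δ = 17.30°  ✓
  (0,3): δ = 24.89°  ✓
  (0,4): δ = 67.74°  ·
  (0,5): δ = 121.57°  ·
  (1,2): δ = 105.23°  ·
  (1,3): δ = 63.04°  ·
  (1,4): δ = 20.20°  ✓
  (1,5): δ = 33.64°  ✓
  (2,3): δ = 137.81°  ·
  (2,4): δ = 94.96°  ·
  (2,5): δ = 41.13°  ·
  (3,4): δ = 137.16°  ·
  (3,5): δ = 83.33°  ·
  (4,5): δ = 126.17°  ·
antipodal pairs: 4

count = 4; pairs: (0,2), (0,3), (1,4), (1,5)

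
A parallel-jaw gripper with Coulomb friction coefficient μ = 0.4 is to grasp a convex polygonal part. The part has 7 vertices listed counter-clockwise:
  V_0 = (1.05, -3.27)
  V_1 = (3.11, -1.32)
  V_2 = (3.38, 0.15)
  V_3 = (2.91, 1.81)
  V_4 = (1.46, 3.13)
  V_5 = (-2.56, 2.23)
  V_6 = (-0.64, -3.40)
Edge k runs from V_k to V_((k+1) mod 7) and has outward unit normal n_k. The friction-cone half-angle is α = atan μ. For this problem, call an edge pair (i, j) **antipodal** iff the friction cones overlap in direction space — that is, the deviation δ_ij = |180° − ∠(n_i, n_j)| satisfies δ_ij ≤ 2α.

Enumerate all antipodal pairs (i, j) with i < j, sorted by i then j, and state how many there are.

count = 5; pairs: (0,4), (1,5), (2,5), (3,5), (4,6)

α = atan 0.4 = 21.80°;  2α = 43.60°
n_0 = (+0.6875, -0.7262)
n_1 = (+0.9835, -0.1807)
n_2 = (+0.9622, +0.2724)
n_3 = (+0.6732, +0.7395)
n_4 = (-0.2185, +0.9758)
n_5 = (-0.9465, -0.3228)
n_6 = (+0.0767, -0.9971)
  (0,1): δ = 143.84°  ·
  (0,2): δ = 117.62°  ·
  (0,3): δ = 85.74°  ·
  (0,4): δ = 30.81°  ✓
  (0,5): δ = 65.40°  ·
  (0,6): δ = 140.97°  ·
  (1,2): δ = 153.78°  ·
  (1,3): δ = 121.91°  ·
  (1,4): δ = 66.97°  ·
  (1,5): δ = 29.24°  ✓
  (1,6): δ = 104.81°  ·
  (2,3): δ = 148.12°  ·
  (2,4): δ = 93.19°  ·
  (2,5): δ = 3.02°  ✓
  (2,6): δ = 78.59°  ·
  (3,4): δ = 125.07°  ·
  (3,5): δ = 28.86°  ✓
  (3,6): δ = 46.71°  ·
  (4,5): δ = 83.79°  ·
  (4,6): δ = 8.22°  ✓
  (5,6): δ = 104.43°  ·
antipodal pairs: 5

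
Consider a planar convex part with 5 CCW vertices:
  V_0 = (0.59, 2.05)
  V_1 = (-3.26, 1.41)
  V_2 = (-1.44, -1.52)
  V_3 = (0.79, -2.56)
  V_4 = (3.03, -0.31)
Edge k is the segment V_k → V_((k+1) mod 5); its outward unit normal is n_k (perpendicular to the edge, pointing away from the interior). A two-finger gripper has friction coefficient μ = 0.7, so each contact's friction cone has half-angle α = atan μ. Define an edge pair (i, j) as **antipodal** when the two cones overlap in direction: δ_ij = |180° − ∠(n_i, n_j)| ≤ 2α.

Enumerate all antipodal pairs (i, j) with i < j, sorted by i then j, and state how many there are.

α = atan 0.7 = 34.99°;  2α = 69.98°
n_0 = (-0.1640, +0.9865)
n_1 = (-0.8495, -0.5277)
n_2 = (-0.4227, -0.9063)
n_3 = (+0.7087, -0.7055)
n_4 = (+0.6952, +0.7188)
  (0,1): δ = 67.59°  ✓
  (0,2): δ = 34.44°  ✓
  (0,3): δ = 35.69°  ✓
  (0,4): δ = 126.52°  ·
  (1,2): δ = 146.85°  ·
  (1,3): δ = 76.72°  ·
  (1,4): δ = 14.11°  ✓
  (2,3): δ = 109.87°  ·
  (2,4): δ = 19.04°  ✓
  (3,4): δ = 89.17°  ·
antipodal pairs: 5

count = 5; pairs: (0,1), (0,2), (0,3), (1,4), (2,4)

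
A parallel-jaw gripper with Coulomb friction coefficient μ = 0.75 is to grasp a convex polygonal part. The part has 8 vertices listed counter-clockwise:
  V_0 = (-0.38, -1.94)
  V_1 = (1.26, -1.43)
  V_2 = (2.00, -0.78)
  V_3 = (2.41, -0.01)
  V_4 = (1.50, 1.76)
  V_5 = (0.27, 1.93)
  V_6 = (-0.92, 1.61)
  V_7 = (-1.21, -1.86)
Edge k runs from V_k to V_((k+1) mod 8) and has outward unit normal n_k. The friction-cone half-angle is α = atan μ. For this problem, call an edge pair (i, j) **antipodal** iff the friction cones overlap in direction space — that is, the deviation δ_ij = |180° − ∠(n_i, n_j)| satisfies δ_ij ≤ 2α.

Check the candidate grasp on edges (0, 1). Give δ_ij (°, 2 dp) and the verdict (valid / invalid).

α = atan 0.75 = 36.87°;  2α = 73.74°
edge 0: e_0 = (+1.64, +0.51);  n_0 = (+0.2969, -0.9549)
edge 1: e_1 = (+0.74, +0.65);  n_1 = (+0.6599, -0.7513)
∠(n_0, n_1) = 24.02°
δ = |180° − 24.02°| = 155.98°
155.98° > 2α = 73.74°  →  invalid

δ = 155.98°, invalid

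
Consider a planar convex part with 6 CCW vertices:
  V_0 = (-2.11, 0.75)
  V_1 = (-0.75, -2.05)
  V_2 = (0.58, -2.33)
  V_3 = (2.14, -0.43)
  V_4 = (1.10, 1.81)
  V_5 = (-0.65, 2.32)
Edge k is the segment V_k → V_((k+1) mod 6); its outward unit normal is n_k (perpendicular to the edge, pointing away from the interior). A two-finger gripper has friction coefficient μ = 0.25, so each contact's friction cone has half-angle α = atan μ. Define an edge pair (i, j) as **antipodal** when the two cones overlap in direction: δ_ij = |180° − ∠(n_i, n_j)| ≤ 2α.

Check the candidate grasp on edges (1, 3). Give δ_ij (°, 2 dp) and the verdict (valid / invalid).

δ = 53.21°, invalid

α = atan 0.25 = 14.04°;  2α = 28.07°
edge 1: e_1 = (+1.33, -0.28);  n_1 = (-0.2060, -0.9785)
edge 3: e_3 = (-1.04, +2.24);  n_3 = (+0.9070, +0.4211)
∠(n_1, n_3) = 126.79°
δ = |180° − 126.79°| = 53.21°
53.21° > 2α = 28.07°  →  invalid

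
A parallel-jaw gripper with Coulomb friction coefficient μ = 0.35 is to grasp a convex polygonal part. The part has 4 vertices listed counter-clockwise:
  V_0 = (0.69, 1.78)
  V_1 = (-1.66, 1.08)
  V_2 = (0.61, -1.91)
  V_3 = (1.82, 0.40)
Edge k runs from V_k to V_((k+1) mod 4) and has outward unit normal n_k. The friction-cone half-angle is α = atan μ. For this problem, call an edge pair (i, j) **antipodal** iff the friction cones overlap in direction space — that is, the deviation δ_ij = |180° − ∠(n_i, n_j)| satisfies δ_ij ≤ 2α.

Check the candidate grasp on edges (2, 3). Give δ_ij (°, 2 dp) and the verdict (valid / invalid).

α = atan 0.35 = 19.29°;  2α = 38.58°
edge 2: e_2 = (+1.21, +2.31);  n_2 = (+0.8858, -0.4640)
edge 3: e_3 = (-1.13, +1.38);  n_3 = (+0.7737, +0.6335)
∠(n_2, n_3) = 66.96°
δ = |180° − 66.96°| = 113.04°
113.04° > 2α = 38.58°  →  invalid

δ = 113.04°, invalid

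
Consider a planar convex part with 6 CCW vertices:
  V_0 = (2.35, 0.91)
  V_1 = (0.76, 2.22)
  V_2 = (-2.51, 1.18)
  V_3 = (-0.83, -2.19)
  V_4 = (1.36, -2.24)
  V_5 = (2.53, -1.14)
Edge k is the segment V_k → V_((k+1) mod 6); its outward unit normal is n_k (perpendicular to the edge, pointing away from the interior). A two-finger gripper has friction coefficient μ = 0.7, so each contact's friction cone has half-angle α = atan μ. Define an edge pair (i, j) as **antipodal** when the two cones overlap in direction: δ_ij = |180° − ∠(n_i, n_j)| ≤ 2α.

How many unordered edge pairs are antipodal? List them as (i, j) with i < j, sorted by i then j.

α = atan 0.7 = 34.99°;  2α = 69.98°
n_0 = (+0.6359, +0.7718)
n_1 = (-0.3031, +0.9530)
n_2 = (-0.8950, -0.4462)
n_3 = (-0.0228, -0.9997)
n_4 = (+0.6850, -0.7286)
n_5 = (+0.9962, +0.0875)
  (0,1): δ = 122.87°  ·
  (0,2): δ = 24.02°  ✓
  (0,3): δ = 38.18°  ✓
  (0,4): δ = 82.72°  ·
  (0,5): δ = 134.50°  ·
  (1,2): δ = 81.15°  ·
  (1,3): δ = 18.95°  ✓
  (1,4): δ = 25.59°  ✓
  (1,5): δ = 77.38°  ·
  (2,3): δ = 117.80°  ·
  (2,4): δ = 73.26°  ·
  (2,5): δ = 21.48°  ✓
  (3,4): δ = 135.46°  ·
  (3,5): δ = 83.67°  ·
  (4,5): δ = 128.22°  ·
antipodal pairs: 5

count = 5; pairs: (0,2), (0,3), (1,3), (1,4), (2,5)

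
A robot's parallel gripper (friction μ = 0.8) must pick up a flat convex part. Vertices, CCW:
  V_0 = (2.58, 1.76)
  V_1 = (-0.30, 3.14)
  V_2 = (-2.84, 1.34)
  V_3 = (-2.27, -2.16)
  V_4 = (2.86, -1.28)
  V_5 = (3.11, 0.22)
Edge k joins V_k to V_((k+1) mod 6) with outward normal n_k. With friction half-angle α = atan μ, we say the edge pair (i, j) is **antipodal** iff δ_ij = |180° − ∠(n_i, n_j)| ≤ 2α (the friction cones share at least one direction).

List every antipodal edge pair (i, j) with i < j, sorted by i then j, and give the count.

count = 7; pairs: (0,2), (0,3), (1,3), (1,4), (1,5), (2,4), (2,5)

α = atan 0.8 = 38.66°;  2α = 77.32°
n_0 = (+0.4321, +0.9018)
n_1 = (-0.5782, +0.8159)
n_2 = (-0.9870, -0.1607)
n_3 = (+0.1691, -0.9856)
n_4 = (+0.9864, -0.1644)
n_5 = (+0.9456, +0.3254)
  (0,1): δ = 119.07°  ·
  (0,2): δ = 55.15°  ✓
  (0,3): δ = 35.34°  ✓
  (0,4): δ = 106.14°  ·
  (0,5): δ = 134.59°  ·
  (1,2): δ = 116.07°  ·
  (1,3): δ = 25.59°  ✓
  (1,4): δ = 45.21°  ✓
  (1,5): δ = 73.67°  ✓
  (2,3): δ = 89.52°  ·
  (2,4): δ = 18.71°  ✓
  (2,5): δ = 9.74°  ✓
  (3,4): δ = 109.20°  ·
  (3,5): δ = 80.74°  ·
  (4,5): δ = 151.55°  ·
antipodal pairs: 7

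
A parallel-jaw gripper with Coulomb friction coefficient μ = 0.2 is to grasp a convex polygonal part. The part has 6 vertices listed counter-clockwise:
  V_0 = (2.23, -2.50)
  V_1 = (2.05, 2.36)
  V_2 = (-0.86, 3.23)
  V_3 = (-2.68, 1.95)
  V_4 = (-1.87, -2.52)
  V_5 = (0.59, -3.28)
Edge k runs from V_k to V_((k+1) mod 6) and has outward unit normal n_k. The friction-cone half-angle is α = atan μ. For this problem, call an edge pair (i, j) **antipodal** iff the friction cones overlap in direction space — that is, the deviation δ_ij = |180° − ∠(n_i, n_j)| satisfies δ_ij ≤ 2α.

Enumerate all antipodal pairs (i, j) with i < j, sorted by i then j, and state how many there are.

count = 3; pairs: (0,3), (1,4), (2,5)

α = atan 0.2 = 11.31°;  2α = 22.62°
n_0 = (+0.9993, +0.0370)
n_1 = (+0.2864, +0.9581)
n_2 = (-0.5753, +0.8180)
n_3 = (-0.9840, -0.1783)
n_4 = (-0.2952, -0.9554)
n_5 = (+0.4295, -0.9031)
  (0,1): δ = 108.77°  ·
  (0,2): δ = 57.00°  ·
  (0,3): δ = 8.15°  ✓
  (0,4): δ = 70.71°  ·
  (0,5): δ = 113.32°  ·
  (1,2): δ = 128.24°  ·
  (1,3): δ = 63.08°  ·
  (1,4): δ = 0.52°  ✓
  (1,5): δ = 42.08°  ·
  (2,3): δ = 114.85°  ·
  (2,4): δ = 52.29°  ·
  (2,5): δ = 9.68°  ✓
  (3,4): δ = 117.44°  ·
  (3,5): δ = 74.83°  ·
  (4,5): δ = 137.40°  ·
antipodal pairs: 3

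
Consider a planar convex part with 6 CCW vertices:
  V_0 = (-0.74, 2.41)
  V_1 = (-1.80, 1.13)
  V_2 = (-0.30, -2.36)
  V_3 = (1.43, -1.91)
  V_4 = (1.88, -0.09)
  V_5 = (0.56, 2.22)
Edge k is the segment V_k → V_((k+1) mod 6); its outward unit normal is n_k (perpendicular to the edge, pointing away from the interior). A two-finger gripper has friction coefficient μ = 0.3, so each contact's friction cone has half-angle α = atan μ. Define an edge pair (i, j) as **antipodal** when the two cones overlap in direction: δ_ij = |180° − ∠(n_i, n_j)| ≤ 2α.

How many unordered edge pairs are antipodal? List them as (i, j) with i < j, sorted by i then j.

count = 3; pairs: (0,3), (1,4), (2,5)

α = atan 0.3 = 16.70°;  2α = 33.40°
n_0 = (-0.7702, +0.6378)
n_1 = (-0.9187, -0.3949)
n_2 = (+0.2517, -0.9678)
n_3 = (+0.9708, -0.2400)
n_4 = (+0.8682, +0.4961)
n_5 = (+0.1446, +0.9895)
  (0,1): δ = 117.11°  ·
  (0,2): δ = 35.79°  ·
  (0,3): δ = 25.74°  ✓
  (0,4): δ = 69.37°  ·
  (0,5): δ = 121.31°  ·
  (1,2): δ = 98.68°  ·
  (1,3): δ = 37.15°  ·
  (1,4): δ = 6.49°  ✓
  (1,5): δ = 58.43°  ·
  (2,3): δ = 118.47°  ·
  (2,4): δ = 74.84°  ·
  (2,5): δ = 22.90°  ✓
  (3,4): δ = 136.37°  ·
  (3,5): δ = 84.43°  ·
  (4,5): δ = 128.06°  ·
antipodal pairs: 3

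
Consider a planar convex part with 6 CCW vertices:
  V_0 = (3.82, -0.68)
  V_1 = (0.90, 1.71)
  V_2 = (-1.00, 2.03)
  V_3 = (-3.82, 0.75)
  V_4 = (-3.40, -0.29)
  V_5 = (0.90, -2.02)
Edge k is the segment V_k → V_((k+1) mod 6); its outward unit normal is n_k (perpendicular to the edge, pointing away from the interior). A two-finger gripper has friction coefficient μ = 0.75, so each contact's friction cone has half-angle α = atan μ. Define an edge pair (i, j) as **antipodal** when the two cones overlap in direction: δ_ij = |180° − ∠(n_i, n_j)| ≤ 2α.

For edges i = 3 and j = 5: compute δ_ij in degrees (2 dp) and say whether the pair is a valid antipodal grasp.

α = atan 0.75 = 36.87°;  2α = 73.74°
edge 3: e_3 = (+0.42, -1.04);  n_3 = (-0.9272, -0.3745)
edge 5: e_5 = (+2.92, +1.34);  n_5 = (+0.4171, -0.9089)
∠(n_3, n_5) = 92.66°
δ = |180° − 92.66°| = 87.34°
87.34° > 2α = 73.74°  →  invalid

δ = 87.34°, invalid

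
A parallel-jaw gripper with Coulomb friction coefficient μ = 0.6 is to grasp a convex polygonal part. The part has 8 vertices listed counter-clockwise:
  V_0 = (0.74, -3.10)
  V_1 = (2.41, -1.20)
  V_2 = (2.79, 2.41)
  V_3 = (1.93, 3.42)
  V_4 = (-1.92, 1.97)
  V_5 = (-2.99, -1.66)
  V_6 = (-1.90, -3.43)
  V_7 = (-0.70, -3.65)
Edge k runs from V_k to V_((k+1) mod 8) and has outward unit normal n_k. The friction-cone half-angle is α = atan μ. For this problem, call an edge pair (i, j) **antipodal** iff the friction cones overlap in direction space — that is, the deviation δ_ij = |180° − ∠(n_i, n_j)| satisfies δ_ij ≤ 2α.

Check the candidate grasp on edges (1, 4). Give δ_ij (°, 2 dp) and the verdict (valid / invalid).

δ = 10.41°, valid

α = atan 0.6 = 30.96°;  2α = 61.93°
edge 1: e_1 = (+0.38, +3.61);  n_1 = (+0.9945, -0.1047)
edge 4: e_4 = (-1.07, -3.63);  n_4 = (-0.9592, +0.2827)
∠(n_1, n_4) = 169.59°
δ = |180° − 169.59°| = 10.41°
10.41° ≤ 2α = 61.93°  →  valid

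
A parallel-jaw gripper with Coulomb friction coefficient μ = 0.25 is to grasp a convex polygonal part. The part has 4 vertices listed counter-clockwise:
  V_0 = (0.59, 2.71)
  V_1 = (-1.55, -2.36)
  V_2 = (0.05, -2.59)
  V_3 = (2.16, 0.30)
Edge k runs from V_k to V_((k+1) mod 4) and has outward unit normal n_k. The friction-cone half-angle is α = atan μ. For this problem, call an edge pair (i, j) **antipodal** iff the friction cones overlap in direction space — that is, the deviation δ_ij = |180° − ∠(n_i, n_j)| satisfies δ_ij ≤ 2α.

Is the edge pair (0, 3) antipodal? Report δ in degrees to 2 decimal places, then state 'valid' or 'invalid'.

α = atan 0.25 = 14.04°;  2α = 28.07°
edge 0: e_0 = (-2.14, -5.07);  n_0 = (-0.9213, +0.3889)
edge 3: e_3 = (-1.57, +2.41);  n_3 = (+0.8379, +0.5458)
∠(n_0, n_3) = 124.03°
δ = |180° − 124.03°| = 55.97°
55.97° > 2α = 28.07°  →  invalid

δ = 55.97°, invalid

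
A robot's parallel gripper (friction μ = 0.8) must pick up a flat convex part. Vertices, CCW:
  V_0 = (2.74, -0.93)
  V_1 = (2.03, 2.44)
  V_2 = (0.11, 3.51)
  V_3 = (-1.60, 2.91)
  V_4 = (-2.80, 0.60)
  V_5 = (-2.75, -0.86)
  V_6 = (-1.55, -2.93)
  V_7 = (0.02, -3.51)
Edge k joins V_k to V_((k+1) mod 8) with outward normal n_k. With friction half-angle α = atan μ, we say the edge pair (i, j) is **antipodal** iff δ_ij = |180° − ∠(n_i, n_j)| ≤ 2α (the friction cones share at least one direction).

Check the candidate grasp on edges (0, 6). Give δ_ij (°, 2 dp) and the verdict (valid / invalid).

δ = 57.83°, valid

α = atan 0.8 = 38.66°;  2α = 77.32°
edge 0: e_0 = (-0.71, +3.37);  n_0 = (+0.9785, +0.2062)
edge 6: e_6 = (+1.57, -0.58);  n_6 = (-0.3465, -0.9380)
∠(n_0, n_6) = 122.17°
δ = |180° − 122.17°| = 57.83°
57.83° ≤ 2α = 77.32°  →  valid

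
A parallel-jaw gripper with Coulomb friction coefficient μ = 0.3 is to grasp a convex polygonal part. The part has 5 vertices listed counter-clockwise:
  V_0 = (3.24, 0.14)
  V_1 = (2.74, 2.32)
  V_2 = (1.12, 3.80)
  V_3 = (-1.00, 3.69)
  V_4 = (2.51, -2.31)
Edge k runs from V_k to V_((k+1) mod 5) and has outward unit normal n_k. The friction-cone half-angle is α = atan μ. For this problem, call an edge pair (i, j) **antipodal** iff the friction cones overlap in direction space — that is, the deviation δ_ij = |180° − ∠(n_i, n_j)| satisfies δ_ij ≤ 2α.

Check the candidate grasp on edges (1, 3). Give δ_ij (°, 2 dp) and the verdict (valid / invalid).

α = atan 0.3 = 16.70°;  2α = 33.40°
edge 1: e_1 = (-1.62, +1.48);  n_1 = (+0.6745, +0.7383)
edge 3: e_3 = (+3.51, -6.00);  n_3 = (-0.8632, -0.5049)
∠(n_1, n_3) = 162.74°
δ = |180° − 162.74°| = 17.26°
17.26° ≤ 2α = 33.40°  →  valid

δ = 17.26°, valid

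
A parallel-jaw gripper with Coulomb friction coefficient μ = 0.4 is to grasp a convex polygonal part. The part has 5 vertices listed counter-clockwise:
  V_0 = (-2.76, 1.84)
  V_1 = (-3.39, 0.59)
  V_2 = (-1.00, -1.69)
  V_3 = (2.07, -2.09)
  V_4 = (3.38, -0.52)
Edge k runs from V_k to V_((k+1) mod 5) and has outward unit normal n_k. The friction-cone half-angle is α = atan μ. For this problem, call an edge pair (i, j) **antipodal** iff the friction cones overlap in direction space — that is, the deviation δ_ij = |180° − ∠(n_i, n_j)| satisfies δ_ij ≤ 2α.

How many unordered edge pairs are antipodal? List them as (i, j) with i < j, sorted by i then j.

count = 3; pairs: (0,3), (1,4), (2,4)

α = atan 0.4 = 21.80°;  2α = 43.60°
n_0 = (-0.8930, +0.4501)
n_1 = (-0.6903, -0.7236)
n_2 = (-0.1292, -0.9916)
n_3 = (+0.7678, -0.6407)
n_4 = (+0.3588, +0.9334)
  (0,1): δ = 106.90°  ·
  (0,2): δ = 70.68°  ·
  (0,3): δ = 13.09°  ✓
  (0,4): δ = 95.72°  ·
  (1,2): δ = 143.77°  ·
  (1,3): δ = 86.19°  ·
  (1,4): δ = 22.63°  ✓
  (2,3): δ = 122.42°  ·
  (2,4): δ = 13.60°  ✓
  (3,4): δ = 71.18°  ·
antipodal pairs: 3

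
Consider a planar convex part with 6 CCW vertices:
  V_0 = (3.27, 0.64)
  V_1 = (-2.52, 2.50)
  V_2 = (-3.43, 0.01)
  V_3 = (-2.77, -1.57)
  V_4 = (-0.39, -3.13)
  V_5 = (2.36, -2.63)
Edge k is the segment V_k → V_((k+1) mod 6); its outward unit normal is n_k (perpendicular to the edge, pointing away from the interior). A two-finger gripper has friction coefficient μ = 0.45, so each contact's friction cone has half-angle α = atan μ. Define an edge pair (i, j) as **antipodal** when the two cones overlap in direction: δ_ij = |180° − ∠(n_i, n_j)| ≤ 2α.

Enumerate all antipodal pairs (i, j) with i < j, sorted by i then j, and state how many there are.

count = 4; pairs: (0,3), (0,4), (1,5), (2,5)

α = atan 0.45 = 24.23°;  2α = 48.46°
n_0 = (+0.3058, +0.9521)
n_1 = (-0.9392, +0.3433)
n_2 = (-0.9227, -0.3854)
n_3 = (-0.5482, -0.8364)
n_4 = (+0.1789, -0.9839)
n_5 = (+0.9634, -0.2681)
  (0,1): δ = 92.27°  ·
  (0,2): δ = 49.52°  ·
  (0,3): δ = 15.43°  ✓
  (0,4): δ = 28.11°  ✓
  (0,5): δ = 92.26°  ·
  (1,2): δ = 137.25°  ·
  (1,3): δ = 103.17°  ·
  (1,4): δ = 59.62°  ·
  (1,5): δ = 4.52°  ✓
  (2,3): δ = 145.91°  ·
  (2,4): δ = 102.37°  ·
  (2,5): δ = 38.22°  ✓
  (3,4): δ = 136.45°  ·
  (3,5): δ = 72.31°  ·
  (4,5): δ = 115.86°  ·
antipodal pairs: 4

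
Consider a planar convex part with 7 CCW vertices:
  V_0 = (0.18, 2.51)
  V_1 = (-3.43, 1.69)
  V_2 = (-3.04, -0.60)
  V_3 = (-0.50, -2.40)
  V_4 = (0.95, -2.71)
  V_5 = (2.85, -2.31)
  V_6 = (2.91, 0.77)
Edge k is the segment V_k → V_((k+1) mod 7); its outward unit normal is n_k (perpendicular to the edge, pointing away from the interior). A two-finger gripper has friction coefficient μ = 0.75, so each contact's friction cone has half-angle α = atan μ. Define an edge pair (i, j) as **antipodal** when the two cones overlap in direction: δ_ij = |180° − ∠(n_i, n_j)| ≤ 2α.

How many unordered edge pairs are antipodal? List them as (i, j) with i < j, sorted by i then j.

α = atan 0.75 = 36.87°;  2α = 73.74°
n_0 = (-0.2215, +0.9752)
n_1 = (-0.9858, -0.1679)
n_2 = (-0.5782, -0.8159)
n_3 = (-0.2091, -0.9779)
n_4 = (+0.2060, -0.9785)
n_5 = (+0.9998, -0.0195)
n_6 = (+0.5375, +0.8433)
  (0,1): δ = 93.13°  ·
  (0,2): δ = 48.12°  ✓
  (0,3): δ = 24.87°  ✓
  (0,4): δ = 0.91°  ✓
  (0,5): δ = 76.09°  ·
  (0,6): δ = 134.69°  ·
  (1,2): δ = 134.99°  ·
  (1,3): δ = 111.73°  ·
  (1,4): δ = 87.78°  ·
  (1,5): δ = 10.78°  ✓
  (1,6): δ = 47.82°  ✓
  (2,3): δ = 156.74°  ·
  (2,4): δ = 132.79°  ·
  (2,5): δ = 55.79°  ✓
  (2,6): δ = 2.81°  ✓
  (3,4): δ = 156.04°  ·
  (3,5): δ = 79.05°  ·
  (3,6): δ = 20.44°  ✓
  (4,5): δ = 103.00°  ·
  (4,6): δ = 44.40°  ✓
  (5,6): δ = 121.40°  ·
antipodal pairs: 9

count = 9; pairs: (0,2), (0,3), (0,4), (1,5), (1,6), (2,5), (2,6), (3,6), (4,6)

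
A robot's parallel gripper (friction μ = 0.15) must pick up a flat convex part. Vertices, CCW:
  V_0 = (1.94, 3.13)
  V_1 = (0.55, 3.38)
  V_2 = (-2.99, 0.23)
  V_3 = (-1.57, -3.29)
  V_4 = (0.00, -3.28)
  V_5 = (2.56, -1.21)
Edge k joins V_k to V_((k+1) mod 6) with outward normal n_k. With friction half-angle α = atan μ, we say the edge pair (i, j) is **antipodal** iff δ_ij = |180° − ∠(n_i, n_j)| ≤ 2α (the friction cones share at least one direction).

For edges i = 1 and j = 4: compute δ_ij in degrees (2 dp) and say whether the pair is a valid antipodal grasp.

α = atan 0.15 = 8.53°;  2α = 17.06°
edge 1: e_1 = (-3.54, -3.15);  n_1 = (-0.6648, +0.7471)
edge 4: e_4 = (+2.56, +2.07);  n_4 = (+0.6288, -0.7776)
∠(n_1, n_4) = 177.30°
δ = |180° − 177.30°| = 2.70°
2.70° ≤ 2α = 17.06°  →  valid

δ = 2.70°, valid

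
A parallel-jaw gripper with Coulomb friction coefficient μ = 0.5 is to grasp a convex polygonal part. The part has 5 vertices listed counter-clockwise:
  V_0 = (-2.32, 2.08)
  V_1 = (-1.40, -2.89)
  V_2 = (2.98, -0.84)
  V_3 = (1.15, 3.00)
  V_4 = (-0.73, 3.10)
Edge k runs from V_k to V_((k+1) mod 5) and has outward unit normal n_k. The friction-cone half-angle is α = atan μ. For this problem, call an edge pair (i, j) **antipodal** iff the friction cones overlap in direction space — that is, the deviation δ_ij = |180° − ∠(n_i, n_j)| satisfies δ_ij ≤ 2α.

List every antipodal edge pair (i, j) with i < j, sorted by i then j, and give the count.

count = 3; pairs: (0,2), (1,3), (1,4)

α = atan 0.5 = 26.57°;  2α = 53.13°
n_0 = (-0.9833, -0.1820)
n_1 = (+0.4239, -0.9057)
n_2 = (+0.9027, +0.4302)
n_3 = (+0.0531, +0.9986)
n_4 = (-0.5400, +0.8417)
  (0,1): δ = 75.41°  ·
  (0,2): δ = 14.99°  ✓
  (0,3): δ = 76.47°  ·
  (0,4): δ = 112.19°  ·
  (1,2): δ = 89.60°  ·
  (1,3): δ = 28.13°  ✓
  (1,4): δ = 7.60°  ✓
  (2,3): δ = 118.53°  ·
  (2,4): δ = 82.80°  ·
  (3,4): δ = 144.27°  ·
antipodal pairs: 3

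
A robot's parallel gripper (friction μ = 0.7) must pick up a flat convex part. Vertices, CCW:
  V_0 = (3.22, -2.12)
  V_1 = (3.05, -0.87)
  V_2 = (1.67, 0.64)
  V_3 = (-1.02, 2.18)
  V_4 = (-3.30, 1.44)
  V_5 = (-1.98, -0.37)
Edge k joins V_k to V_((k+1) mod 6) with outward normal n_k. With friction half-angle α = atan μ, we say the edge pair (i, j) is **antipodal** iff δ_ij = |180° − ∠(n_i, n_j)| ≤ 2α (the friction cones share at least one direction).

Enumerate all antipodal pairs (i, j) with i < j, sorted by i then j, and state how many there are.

α = atan 0.7 = 34.99°;  2α = 69.98°
n_0 = (+0.9909, +0.1348)
n_1 = (+0.7382, +0.6746)
n_2 = (+0.4968, +0.8678)
n_3 = (-0.3087, +0.9512)
n_4 = (-0.8080, -0.5892)
n_5 = (-0.3190, -0.9478)
  (0,1): δ = 145.32°  ·
  (0,2): δ = 127.54°  ·
  (0,3): δ = 79.76°  ·
  (0,4): δ = 28.36°  ✓
  (0,5): δ = 63.66°  ✓
  (1,2): δ = 162.22°  ·
  (1,3): δ = 114.44°  ·
  (1,4): δ = 6.32°  ✓
  (1,5): δ = 28.98°  ✓
  (2,3): δ = 132.23°  ·
  (2,4): δ = 24.11°  ✓
  (2,5): δ = 11.19°  ✓
  (3,4): δ = 71.88°  ·
  (3,5): δ = 36.58°  ✓
  (4,5): δ = 144.70°  ·
antipodal pairs: 7

count = 7; pairs: (0,4), (0,5), (1,4), (1,5), (2,4), (2,5), (3,5)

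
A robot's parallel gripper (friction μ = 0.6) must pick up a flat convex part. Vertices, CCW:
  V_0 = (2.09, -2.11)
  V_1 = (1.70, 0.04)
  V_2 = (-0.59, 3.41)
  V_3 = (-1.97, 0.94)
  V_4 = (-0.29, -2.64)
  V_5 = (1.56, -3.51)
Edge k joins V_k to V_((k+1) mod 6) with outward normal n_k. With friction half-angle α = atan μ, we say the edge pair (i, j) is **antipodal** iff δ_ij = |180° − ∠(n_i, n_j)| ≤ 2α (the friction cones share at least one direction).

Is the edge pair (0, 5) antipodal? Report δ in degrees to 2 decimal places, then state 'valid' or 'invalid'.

α = atan 0.6 = 30.96°;  2α = 61.93°
edge 0: e_0 = (-0.39, +2.15);  n_0 = (+0.9839, +0.1785)
edge 5: e_5 = (+0.53, +1.40);  n_5 = (+0.9352, -0.3541)
∠(n_0, n_5) = 31.02°
δ = |180° − 31.02°| = 148.98°
148.98° > 2α = 61.93°  →  invalid

δ = 148.98°, invalid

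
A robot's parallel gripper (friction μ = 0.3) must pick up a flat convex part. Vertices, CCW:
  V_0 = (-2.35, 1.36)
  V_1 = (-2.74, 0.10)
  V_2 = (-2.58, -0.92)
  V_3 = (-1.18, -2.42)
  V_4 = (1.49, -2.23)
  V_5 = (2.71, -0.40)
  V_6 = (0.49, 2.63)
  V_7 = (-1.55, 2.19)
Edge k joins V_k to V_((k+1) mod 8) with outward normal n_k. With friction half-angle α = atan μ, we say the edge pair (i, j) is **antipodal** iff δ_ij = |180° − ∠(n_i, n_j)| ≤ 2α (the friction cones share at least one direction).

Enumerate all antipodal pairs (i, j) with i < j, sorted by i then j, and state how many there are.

count = 5; pairs: (0,4), (1,5), (2,5), (3,6), (4,7)

α = atan 0.3 = 16.70°;  2α = 33.40°
n_0 = (-0.9553, +0.2957)
n_1 = (-0.9879, -0.1550)
n_2 = (-0.7311, -0.6823)
n_3 = (+0.0710, -0.9975)
n_4 = (+0.8321, -0.5547)
n_5 = (+0.8067, +0.5910)
n_6 = (-0.2108, +0.9775)
n_7 = (-0.7200, +0.6940)
  (0,1): δ = 153.89°  ·
  (0,2): δ = 119.78°  ·
  (0,3): δ = 68.73°  ·
  (0,4): δ = 16.49°  ✓
  (0,5): δ = 53.43°  ·
  (0,6): δ = 119.37°  ·
  (0,7): δ = 153.25°  ·
  (1,2): δ = 145.89°  ·
  (1,3): δ = 94.84°  ·
  (1,4): δ = 42.60°  ·
  (1,5): δ = 27.31°  ✓
  (1,6): δ = 93.26°  ·
  (1,7): δ = 127.14°  ·
  (2,3): δ = 128.95°  ·
  (2,4): δ = 76.72°  ·
  (2,5): δ = 6.80°  ✓
  (2,6): δ = 59.15°  ·
  (2,7): δ = 93.03°  ·
  (3,4): δ = 127.76°  ·
  (3,5): δ = 57.84°  ·
  (3,6): δ = 8.10°  ✓
  (3,7): δ = 41.98°  ·
  (4,5): δ = 110.08°  ·
  (4,6): δ = 44.14°  ·
  (4,7): δ = 10.26°  ✓
  (5,6): δ = 114.06°  ·
  (5,7): δ = 80.17°  ·
  (6,7): δ = 146.12°  ·
antipodal pairs: 5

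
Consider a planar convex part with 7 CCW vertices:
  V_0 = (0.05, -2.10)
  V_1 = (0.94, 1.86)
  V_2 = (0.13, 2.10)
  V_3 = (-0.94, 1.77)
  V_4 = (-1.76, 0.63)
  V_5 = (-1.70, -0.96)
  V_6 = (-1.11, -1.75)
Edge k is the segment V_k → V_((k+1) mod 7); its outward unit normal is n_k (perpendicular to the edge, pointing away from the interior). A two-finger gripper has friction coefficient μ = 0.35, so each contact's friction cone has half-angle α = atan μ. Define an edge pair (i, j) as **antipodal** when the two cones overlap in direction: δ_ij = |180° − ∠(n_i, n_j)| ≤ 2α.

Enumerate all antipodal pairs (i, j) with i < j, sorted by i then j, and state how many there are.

α = atan 0.35 = 19.29°;  2α = 38.58°
n_0 = (+0.9757, -0.2193)
n_1 = (+0.2841, +0.9588)
n_2 = (-0.2947, +0.9556)
n_3 = (-0.8118, +0.5839)
n_4 = (-0.9993, -0.0377)
n_5 = (-0.8012, -0.5984)
n_6 = (-0.2889, -0.9574)
  (0,1): δ = 93.84°  ·
  (0,2): δ = 60.19°  ·
  (0,3): δ = 23.06°  ✓
  (0,4): δ = 14.83°  ✓
  (0,5): δ = 49.42°  ·
  (0,6): δ = 85.88°  ·
  (1,2): δ = 146.36°  ·
  (1,3): δ = 109.22°  ·
  (1,4): δ = 71.33°  ·
  (1,5): δ = 36.74°  ✓
  (1,6): δ = 0.29°  ✓
  (2,3): δ = 142.87°  ·
  (2,4): δ = 104.98°  ·
  (2,5): δ = 70.39°  ·
  (2,6): δ = 33.93°  ✓
  (3,4): δ = 142.11°  ·
  (3,5): δ = 107.52°  ·
  (3,6): δ = 71.06°  ·
  (4,5): δ = 145.41°  ·
  (4,6): δ = 108.95°  ·
  (5,6): δ = 143.54°  ·
antipodal pairs: 5

count = 5; pairs: (0,3), (0,4), (1,5), (1,6), (2,6)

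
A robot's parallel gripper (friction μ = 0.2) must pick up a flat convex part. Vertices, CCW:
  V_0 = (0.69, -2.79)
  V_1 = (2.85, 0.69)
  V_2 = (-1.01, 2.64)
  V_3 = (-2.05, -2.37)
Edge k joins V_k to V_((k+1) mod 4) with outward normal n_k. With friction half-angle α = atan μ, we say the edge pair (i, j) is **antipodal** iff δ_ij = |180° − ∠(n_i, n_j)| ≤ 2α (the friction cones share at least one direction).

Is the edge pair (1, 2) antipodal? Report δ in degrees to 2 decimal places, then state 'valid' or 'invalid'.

δ = 74.93°, invalid

α = atan 0.2 = 11.31°;  2α = 22.62°
edge 1: e_1 = (-3.86, +1.95);  n_1 = (+0.4509, +0.8926)
edge 2: e_2 = (-1.04, -5.01);  n_2 = (-0.9791, +0.2033)
∠(n_1, n_2) = 105.07°
δ = |180° − 105.07°| = 74.93°
74.93° > 2α = 22.62°  →  invalid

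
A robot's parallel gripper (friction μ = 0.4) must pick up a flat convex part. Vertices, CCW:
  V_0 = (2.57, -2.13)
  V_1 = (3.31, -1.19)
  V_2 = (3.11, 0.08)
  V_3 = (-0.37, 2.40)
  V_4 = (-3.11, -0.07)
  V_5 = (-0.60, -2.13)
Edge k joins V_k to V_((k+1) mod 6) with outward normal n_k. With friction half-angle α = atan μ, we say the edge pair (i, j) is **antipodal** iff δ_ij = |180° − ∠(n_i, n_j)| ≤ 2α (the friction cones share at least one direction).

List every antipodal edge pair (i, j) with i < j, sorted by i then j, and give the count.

count = 5; pairs: (0,3), (1,4), (2,4), (2,5), (3,5)

α = atan 0.4 = 21.80°;  2α = 43.60°
n_0 = (+0.7857, -0.6186)
n_1 = (+0.9878, +0.1556)
n_2 = (+0.5547, +0.8321)
n_3 = (-0.6696, +0.7428)
n_4 = (-0.6344, -0.7730)
n_5 = (+0.0000, -1.0000)
  (0,1): δ = 132.84°  ·
  (0,2): δ = 85.48°  ·
  (0,3): δ = 9.76°  ✓
  (0,4): δ = 88.83°  ·
  (0,5): δ = 128.21°  ·
  (1,2): δ = 132.64°  ·
  (1,3): δ = 56.92°  ·
  (1,4): δ = 41.67°  ✓
  (1,5): δ = 81.05°  ·
  (2,3): δ = 104.28°  ·
  (2,4): δ = 5.69°  ✓
  (2,5): δ = 33.69°  ✓
  (3,4): δ = 81.41°  ·
  (3,5): δ = 42.03°  ✓
  (4,5): δ = 140.62°  ·
antipodal pairs: 5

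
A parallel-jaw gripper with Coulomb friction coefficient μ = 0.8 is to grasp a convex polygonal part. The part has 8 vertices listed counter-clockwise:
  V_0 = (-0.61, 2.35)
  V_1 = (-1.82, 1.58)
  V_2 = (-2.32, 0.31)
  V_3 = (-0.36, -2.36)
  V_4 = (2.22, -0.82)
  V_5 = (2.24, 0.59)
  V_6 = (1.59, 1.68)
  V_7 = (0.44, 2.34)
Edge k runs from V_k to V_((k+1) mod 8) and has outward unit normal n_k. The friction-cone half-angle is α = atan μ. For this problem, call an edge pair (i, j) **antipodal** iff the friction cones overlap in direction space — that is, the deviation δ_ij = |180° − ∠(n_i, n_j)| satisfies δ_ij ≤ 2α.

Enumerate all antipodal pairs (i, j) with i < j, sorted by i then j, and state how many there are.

count = 11; pairs: (0,3), (0,4), (1,3), (1,4), (1,5), (2,4), (2,5), (2,6), (2,7), (3,6), (3,7)

α = atan 0.8 = 38.66°;  2α = 77.32°
n_0 = (-0.5369, +0.8437)
n_1 = (-0.9305, +0.3663)
n_2 = (-0.8061, -0.5918)
n_3 = (+0.5125, -0.8587)
n_4 = (+0.9999, -0.0142)
n_5 = (+0.8589, +0.5122)
n_6 = (+0.4978, +0.8673)
n_7 = (+0.0095, +1.0000)
  (0,1): δ = 143.96°  ·
  (0,2): δ = 86.19°  ·
  (0,3): δ = 1.64°  ✓
  (0,4): δ = 56.72°  ✓
  (0,5): δ = 88.34°  ·
  (0,6): δ = 117.68°  ·
  (0,7): δ = 146.98°  ·
  (1,2): δ = 122.23°  ·
  (1,3): δ = 37.68°  ✓
  (1,4): δ = 20.68°  ✓
  (1,5): δ = 52.30°  ✓
  (1,6): δ = 81.64°  ·
  (1,7): δ = 110.94°  ·
  (2,3): δ = 95.45°  ·
  (2,4): δ = 37.09°  ✓
  (2,5): δ = 5.47°  ✓
  (2,6): δ = 23.87°  ✓
  (2,7): δ = 53.17°  ✓
  (3,4): δ = 121.65°  ·
  (3,5): δ = 90.02°  ·
  (3,6): δ = 60.69°  ✓
  (3,7): δ = 31.38°  ✓
  (4,5): δ = 148.38°  ·
  (4,6): δ = 119.04°  ·
  (4,7): δ = 89.73°  ·
  (5,6): δ = 150.66°  ·
  (5,7): δ = 121.35°  ·
  (6,7): δ = 150.69°  ·
antipodal pairs: 11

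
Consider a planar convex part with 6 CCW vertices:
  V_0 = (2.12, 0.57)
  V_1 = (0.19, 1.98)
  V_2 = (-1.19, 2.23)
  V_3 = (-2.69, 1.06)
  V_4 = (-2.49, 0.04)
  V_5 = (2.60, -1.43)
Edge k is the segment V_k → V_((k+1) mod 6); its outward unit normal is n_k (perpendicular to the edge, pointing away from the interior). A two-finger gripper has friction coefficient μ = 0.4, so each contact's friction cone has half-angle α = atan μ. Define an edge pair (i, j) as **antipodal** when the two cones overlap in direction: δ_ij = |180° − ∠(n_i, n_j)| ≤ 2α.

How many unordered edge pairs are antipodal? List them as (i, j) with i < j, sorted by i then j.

α = atan 0.4 = 21.80°;  2α = 43.60°
n_0 = (+0.5899, +0.8075)
n_1 = (+0.1783, +0.9840)
n_2 = (-0.6150, +0.7885)
n_3 = (-0.9813, -0.1924)
n_4 = (-0.2775, -0.9607)
n_5 = (+0.9724, +0.2334)
  (0,1): δ = 154.12°  ·
  (0,2): δ = 105.90°  ·
  (0,3): δ = 42.76°  ✓
  (0,4): δ = 20.04°  ✓
  (0,5): δ = 139.65°  ·
  (1,2): δ = 131.78°  ·
  (1,3): δ = 68.64°  ·
  (1,4): δ = 5.84°  ✓
  (1,5): δ = 113.76°  ·
  (2,3): δ = 116.86°  ·
  (2,4): δ = 54.06°  ·
  (2,5): δ = 65.54°  ·
  (3,4): δ = 117.20°  ·
  (3,5): δ = 2.40°  ✓
  (4,5): δ = 60.40°  ·
antipodal pairs: 4

count = 4; pairs: (0,3), (0,4), (1,4), (3,5)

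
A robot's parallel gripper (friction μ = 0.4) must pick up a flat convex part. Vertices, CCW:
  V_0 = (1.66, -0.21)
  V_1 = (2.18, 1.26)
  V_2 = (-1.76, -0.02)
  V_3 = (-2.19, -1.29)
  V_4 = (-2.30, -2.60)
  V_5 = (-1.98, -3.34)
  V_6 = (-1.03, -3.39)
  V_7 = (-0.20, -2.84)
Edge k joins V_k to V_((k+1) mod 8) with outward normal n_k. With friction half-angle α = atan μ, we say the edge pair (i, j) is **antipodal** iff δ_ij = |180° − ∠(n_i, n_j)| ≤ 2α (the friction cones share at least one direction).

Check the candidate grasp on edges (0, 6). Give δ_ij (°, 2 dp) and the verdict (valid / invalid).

δ = 143.01°, invalid

α = atan 0.4 = 21.80°;  2α = 43.60°
edge 0: e_0 = (+0.52, +1.47);  n_0 = (+0.9428, -0.3335)
edge 6: e_6 = (+0.83, +0.55);  n_6 = (+0.5524, -0.8336)
∠(n_0, n_6) = 36.99°
δ = |180° − 36.99°| = 143.01°
143.01° > 2α = 43.60°  →  invalid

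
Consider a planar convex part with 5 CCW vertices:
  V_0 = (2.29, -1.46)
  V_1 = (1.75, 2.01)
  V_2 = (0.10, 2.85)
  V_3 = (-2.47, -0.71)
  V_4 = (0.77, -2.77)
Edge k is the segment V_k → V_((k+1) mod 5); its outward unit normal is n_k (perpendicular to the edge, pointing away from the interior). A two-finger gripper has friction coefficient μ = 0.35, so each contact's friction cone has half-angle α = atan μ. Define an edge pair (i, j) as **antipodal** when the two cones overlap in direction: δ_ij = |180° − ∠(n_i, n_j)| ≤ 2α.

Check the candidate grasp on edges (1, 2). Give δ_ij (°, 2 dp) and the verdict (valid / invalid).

δ = 98.85°, invalid

α = atan 0.35 = 19.29°;  2α = 38.58°
edge 1: e_1 = (-1.65, +0.84);  n_1 = (+0.4537, +0.8912)
edge 2: e_2 = (-2.57, -3.56);  n_2 = (-0.8108, +0.5853)
∠(n_1, n_2) = 81.15°
δ = |180° − 81.15°| = 98.85°
98.85° > 2α = 38.58°  →  invalid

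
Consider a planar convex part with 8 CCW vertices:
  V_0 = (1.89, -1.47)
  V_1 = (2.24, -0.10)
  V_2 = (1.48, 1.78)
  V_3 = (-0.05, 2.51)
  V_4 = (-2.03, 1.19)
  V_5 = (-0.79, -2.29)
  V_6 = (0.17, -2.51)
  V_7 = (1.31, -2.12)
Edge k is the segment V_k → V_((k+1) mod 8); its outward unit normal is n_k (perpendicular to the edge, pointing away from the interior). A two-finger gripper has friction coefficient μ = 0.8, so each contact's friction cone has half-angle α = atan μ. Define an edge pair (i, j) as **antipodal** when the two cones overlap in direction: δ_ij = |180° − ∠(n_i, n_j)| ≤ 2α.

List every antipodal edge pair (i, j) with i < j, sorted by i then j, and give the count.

α = atan 0.8 = 38.66°;  2α = 77.32°
n_0 = (+0.9689, -0.2475)
n_1 = (+0.9271, +0.3748)
n_2 = (+0.4306, +0.9025)
n_3 = (-0.5547, +0.8321)
n_4 = (-0.9420, -0.3357)
n_5 = (-0.2234, -0.9747)
n_6 = (+0.3237, -0.9462)
n_7 = (+0.7461, -0.6658)
  (0,1): δ = 143.66°  ·
  (0,2): δ = 101.18°  ·
  (0,3): δ = 41.98°  ✓
  (0,4): δ = 33.94°  ✓
  (0,5): δ = 91.42°  ·
  (0,6): δ = 123.22°  ·
  (0,7): δ = 152.59°  ·
  (1,2): δ = 137.52°  ·
  (1,3): δ = 78.32°  ·
  (1,4): δ = 2.40°  ✓
  (1,5): δ = 55.08°  ✓
  (1,6): δ = 86.87°  ·
  (1,7): δ = 116.25°  ·
  (2,3): δ = 120.80°  ·
  (2,4): δ = 44.88°  ✓
  (2,5): δ = 12.60°  ✓
  (2,6): δ = 44.39°  ✓
  (2,7): δ = 73.76°  ✓
  (3,4): δ = 104.08°  ·
  (3,5): δ = 46.60°  ✓
  (3,6): δ = 14.80°  ✓
  (3,7): δ = 14.57°  ✓
  (4,5): δ = 122.52°  ·
  (4,6): δ = 90.73°  ·
  (4,7): δ = 61.35°  ✓
  (5,6): δ = 148.21°  ·
  (5,7): δ = 118.84°  ·
  (6,7): δ = 150.63°  ·
antipodal pairs: 12

count = 12; pairs: (0,3), (0,4), (1,4), (1,5), (2,4), (2,5), (2,6), (2,7), (3,5), (3,6), (3,7), (4,7)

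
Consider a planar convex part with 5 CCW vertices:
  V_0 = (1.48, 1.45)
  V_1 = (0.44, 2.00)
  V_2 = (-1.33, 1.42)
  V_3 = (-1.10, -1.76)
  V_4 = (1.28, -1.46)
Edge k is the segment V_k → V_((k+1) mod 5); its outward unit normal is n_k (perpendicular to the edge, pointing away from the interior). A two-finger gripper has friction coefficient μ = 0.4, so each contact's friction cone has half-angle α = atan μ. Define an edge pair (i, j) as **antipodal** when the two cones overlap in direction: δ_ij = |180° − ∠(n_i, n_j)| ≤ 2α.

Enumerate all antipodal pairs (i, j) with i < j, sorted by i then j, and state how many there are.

count = 3; pairs: (0,3), (1,3), (2,4)

α = atan 0.4 = 21.80°;  2α = 43.60°
n_0 = (+0.4675, +0.8840)
n_1 = (-0.3114, +0.9503)
n_2 = (-0.9974, -0.0721)
n_3 = (+0.1251, -0.9921)
n_4 = (+0.9976, -0.0686)
  (0,1): δ = 133.98°  ·
  (0,2): δ = 57.99°  ·
  (0,3): δ = 35.06°  ✓
  (0,4): δ = 113.94°  ·
  (1,2): δ = 104.01°  ·
  (1,3): δ = 10.96°  ✓
  (1,4): δ = 67.93°  ·
  (2,3): δ = 86.95°  ·
  (2,4): δ = 8.07°  ✓
  (3,4): δ = 101.12°  ·
antipodal pairs: 3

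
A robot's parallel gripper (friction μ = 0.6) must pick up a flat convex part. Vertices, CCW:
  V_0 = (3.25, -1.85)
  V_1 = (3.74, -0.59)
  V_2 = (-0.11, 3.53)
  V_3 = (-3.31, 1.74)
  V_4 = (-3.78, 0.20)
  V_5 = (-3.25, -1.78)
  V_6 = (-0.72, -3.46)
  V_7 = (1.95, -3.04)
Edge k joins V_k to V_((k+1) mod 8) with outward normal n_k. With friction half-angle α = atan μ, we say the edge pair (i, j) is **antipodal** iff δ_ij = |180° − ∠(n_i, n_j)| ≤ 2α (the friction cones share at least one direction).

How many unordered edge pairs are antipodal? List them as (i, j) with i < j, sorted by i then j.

count = 10; pairs: (0,2), (0,3), (0,4), (1,3), (1,4), (1,5), (1,6), (2,6), (2,7), (3,7)

α = atan 0.6 = 30.96°;  2α = 61.93°
n_0 = (+0.9320, -0.3624)
n_1 = (+0.7306, +0.6828)
n_2 = (-0.4882, +0.8727)
n_3 = (-0.9564, +0.2919)
n_4 = (-0.9660, -0.2586)
n_5 = (-0.5532, -0.8331)
n_6 = (+0.1554, -0.9879)
n_7 = (+0.6752, -0.7376)
  (0,1): δ = 115.69°  ·
  (0,2): δ = 39.53°  ✓
  (0,3): δ = 4.28°  ✓
  (0,4): δ = 36.24°  ✓
  (0,5): δ = 77.67°  ·
  (0,6): δ = 120.19°  ·
  (0,7): δ = 153.72°  ·
  (1,2): δ = 103.84°  ·
  (1,3): δ = 60.03°  ✓
  (1,4): δ = 28.07°  ✓
  (1,5): δ = 13.35°  ✓
  (1,6): δ = 55.88°  ✓
  (1,7): δ = 89.41°  ·
  (2,3): δ = 136.19°  ·
  (2,4): δ = 104.24°  ·
  (2,5): δ = 62.81°  ·
  (2,6): δ = 20.28°  ✓
  (2,7): δ = 13.25°  ✓
  (3,4): δ = 148.04°  ·
  (3,5): δ = 106.61°  ·
  (3,6): δ = 64.09°  ·
  (3,7): δ = 30.56°  ✓
  (4,5): δ = 138.57°  ·
  (4,6): δ = 96.05°  ·
  (4,7): δ = 62.51°  ·
  (5,6): δ = 137.48°  ·
  (5,7): δ = 103.94°  ·
  (6,7): δ = 146.47°  ·
antipodal pairs: 10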